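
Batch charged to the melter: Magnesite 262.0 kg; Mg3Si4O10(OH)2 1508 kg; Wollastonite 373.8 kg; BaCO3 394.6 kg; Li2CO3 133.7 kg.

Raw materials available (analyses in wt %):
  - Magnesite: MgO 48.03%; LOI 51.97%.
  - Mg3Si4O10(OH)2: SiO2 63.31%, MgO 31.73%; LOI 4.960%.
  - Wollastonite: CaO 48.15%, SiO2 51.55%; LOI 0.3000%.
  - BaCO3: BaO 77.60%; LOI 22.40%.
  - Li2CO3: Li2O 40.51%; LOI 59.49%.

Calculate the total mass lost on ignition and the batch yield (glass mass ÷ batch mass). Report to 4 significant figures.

Each numeric step keeps full precision through the solve; working values are displayed, rounded to 4 significant digits, at each printed step — every reported figure takes exactly one rounding — the derived quantities, which include yield, ignition loss, the totals, the five compositions, glass mass, are computed at full precision, exactly as shown in the problem or answer text, starting from the weights per 2292 kg of glass.
LOI of each material in turn:
  Magnesite: 262.0 × 0.5197 = 136.2 kg
  Mg3Si4O10(OH)2: 1508 × 0.04960 = 74.80 kg
  Wollastonite: 373.8 × 0.003000 = 1.121 kg
  BaCO3: 394.6 × 0.2240 = 88.39 kg
  Li2CO3: 133.7 × 0.5949 = 79.54 kg
Total LOI = 380.0 kg
Glass = batch − LOI = 2672 − 380.0 = 2292 kg

LOI loss = 380.0 kg; glass = 2292 kg; yield = 85.78%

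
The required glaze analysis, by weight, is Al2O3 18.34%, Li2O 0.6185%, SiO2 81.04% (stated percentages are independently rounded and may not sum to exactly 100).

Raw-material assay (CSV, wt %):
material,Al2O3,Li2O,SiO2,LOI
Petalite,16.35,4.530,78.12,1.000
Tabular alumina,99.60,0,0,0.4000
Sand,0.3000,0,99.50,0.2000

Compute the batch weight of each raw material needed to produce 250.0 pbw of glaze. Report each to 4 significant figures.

Batch per 250.0 pbw glaze:
  Petalite: 34.13 pbw
  Tabular alumina: 39.90 pbw
  Sand: 176.8 pbw
Total batch = 250.8 pbw; LOI loss = 0.8545 pbw; yield = 99.66%

Mid-chain values are printed (rounded to 4 significant digits) in the printout — every computation maintains full precision throughout; every reported figure includes exactly one rounding — all derived quantities (the yield, ignition loss, glass mass, the three compositions, totals) are recomputed at full precision starting from the weights on 250.0 pbw of glass as set out in the problem or answer text.
Target oxide masses per 250.0 pbw glaze:
  Al2O3: 18.34% × 250.0 = 45.85 pbw
  Li2O: 0.6185% × 250.0 = 1.546 pbw
  SiO2: 81.04% × 250.0 = 202.6 pbw
Balance tally, oxide-wise, using the reported weights, under the basis named above (oxide sums agree with the targets up to rounding of the answer):
  Al2O3: 34.13·0.1635 + 39.90·0.9960 + 176.8·0.003000 = 45.85 pbw (target 45.85 pbw)
  Li2O: 34.13·0.04530 = 1.546 pbw (target 1.546 pbw)
  SiO2: 34.13·0.7812 + 176.8·0.9950 = 202.6 pbw (target 202.6 pbw)
Glass-mass sanity pass: batch total minus LOI = 250.0 pbw (targets for the oxides total 250.0 pbw; against the stated basis, 250.0 pbw — differing by rounding only).
Adding the batch up: Σ batch = 250.8 pbw; ignition loss, Σ(batch × LOI) = 0.8545 pbw; as yield: glass ÷ batch → 99.66%.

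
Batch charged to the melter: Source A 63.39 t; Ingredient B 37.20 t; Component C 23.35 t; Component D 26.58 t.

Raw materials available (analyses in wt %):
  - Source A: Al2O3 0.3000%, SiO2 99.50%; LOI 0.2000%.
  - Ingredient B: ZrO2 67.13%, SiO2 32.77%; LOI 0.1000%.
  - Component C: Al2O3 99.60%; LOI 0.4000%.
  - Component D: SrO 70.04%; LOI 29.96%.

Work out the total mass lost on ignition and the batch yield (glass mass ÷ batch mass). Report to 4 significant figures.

The intermediate values appear rounded off to 4 significant digits in the printout — all arithmetic runs at full float precision end to end — every reported result sees exactly one rounding; the derived quantities are recomputed using the weight values for 142.3 t of glass in full float precision (net glass mass, ignition loss, the totals, yield, four oxide percentages) as given in the problem or the answer.
Ignition loss by material:
  Source A: 63.39 × 0.002000 = 0.1268 t
  Ingredient B: 37.20 × 0.001000 = 0.03720 t
  Component C: 23.35 × 0.004000 = 0.09340 t
  Component D: 26.58 × 0.2996 = 7.963 t
Total LOI = 8.221 t
Glass = batch − LOI = 150.5 − 8.221 = 142.3 t

LOI loss = 8.221 t; glass = 142.3 t; yield = 94.54%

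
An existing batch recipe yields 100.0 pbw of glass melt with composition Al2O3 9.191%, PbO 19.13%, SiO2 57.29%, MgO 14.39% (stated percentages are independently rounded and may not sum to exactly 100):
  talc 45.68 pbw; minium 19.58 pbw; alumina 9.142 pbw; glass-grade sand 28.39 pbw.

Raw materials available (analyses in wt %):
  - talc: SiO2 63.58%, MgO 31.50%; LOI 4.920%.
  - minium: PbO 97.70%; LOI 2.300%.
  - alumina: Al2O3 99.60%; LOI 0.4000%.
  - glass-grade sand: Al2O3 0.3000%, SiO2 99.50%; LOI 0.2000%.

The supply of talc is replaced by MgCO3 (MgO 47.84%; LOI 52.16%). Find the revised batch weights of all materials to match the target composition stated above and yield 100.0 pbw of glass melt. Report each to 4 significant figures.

All internal work runs at exact precision at all times. Values along the way are displayed with 4-significant-figure rounding between the steps — a single rounding yields each reported figure — all derived quantities are rebuilt at exact precision (four oxide percentages, the yield, the totals, net glass mass, ignition loss) using the weight values for 100.0 pbw of glass precisely as stated by the problem or answer text.
Oxide-by-oxide targets in 100.0 pbw glass melt:
  Al2O3: 9.191% × 100.0 = 9.191 pbw
  PbO: 19.13% × 100.0 = 19.13 pbw
  SiO2: 57.29% × 100.0 = 57.29 pbw
  MgO: 14.39% × 100.0 = 14.39 pbw
Verifying the oxide balance with the batch weights as given, under the basis named above (sum by sum, the targets are met inside rounding margins):
  Al2O3: 9.054·0.9960 + 57.58·0.003000 = 9.191 pbw (target 9.191 pbw)
  PbO: 19.58·0.9770 = 19.13 pbw (target 19.13 pbw)
  SiO2: 57.58·0.9950 = 57.29 pbw (target 57.29 pbw)
  MgO: 30.08·0.4784 = 14.39 pbw (target 14.39 pbw)
Consistency of the glass mass: the batch minus its LOI: 100.0 pbw (summing oxide targets gives 100.0 pbw; versus the stated basis of 100.0 pbw — rounding explains the deltas).
Total batch = Σ batch = 116.3 pbw; LOI removed, Σ of batch·LOI: 16.29 pbw; glass ÷ batch gives a yield of 85.99%.

Revised batch per 100.0 pbw glass melt:
  MgCO3: 30.08 pbw
  minium: 19.58 pbw
  alumina: 9.054 pbw
  glass-grade sand: 57.58 pbw
Total batch = 116.3 pbw; LOI loss = 16.29 pbw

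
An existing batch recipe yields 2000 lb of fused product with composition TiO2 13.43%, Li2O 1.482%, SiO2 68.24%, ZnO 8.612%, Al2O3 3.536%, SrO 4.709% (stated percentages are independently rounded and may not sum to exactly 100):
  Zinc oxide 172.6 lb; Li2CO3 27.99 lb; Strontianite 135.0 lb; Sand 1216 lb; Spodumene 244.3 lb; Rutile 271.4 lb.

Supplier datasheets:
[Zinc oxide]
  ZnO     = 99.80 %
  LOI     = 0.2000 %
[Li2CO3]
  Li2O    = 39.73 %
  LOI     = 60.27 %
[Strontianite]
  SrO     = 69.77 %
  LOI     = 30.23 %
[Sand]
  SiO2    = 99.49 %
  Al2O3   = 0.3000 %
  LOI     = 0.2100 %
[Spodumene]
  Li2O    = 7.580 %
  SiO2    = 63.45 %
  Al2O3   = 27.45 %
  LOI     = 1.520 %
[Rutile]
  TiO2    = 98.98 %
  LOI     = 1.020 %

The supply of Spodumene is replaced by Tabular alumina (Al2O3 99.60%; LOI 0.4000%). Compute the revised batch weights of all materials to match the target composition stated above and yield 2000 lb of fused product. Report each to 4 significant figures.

Revised batch per 2000 lb fused product:
  Zinc oxide: 172.6 lb
  Li2CO3: 74.60 lb
  Strontianite: 135.0 lb
  Sand: 1372 lb
  Tabular alumina: 66.87 lb
  Rutile: 271.4 lb
Total batch = 2092 lb; LOI loss = 92.03 lb

Intermediates are printed (rounded to four significant figures) in the printout. All internal work carries full precision at each step — every reported number is rounded just once — derived quantities, which include the totals, yield, the six compositions, ignition loss, glass mass, are carried in full precision, as they appear in the problem or the answer, from the batch weights at 2000 lb of glass.
Target oxide masses per 2000 lb fused product:
  TiO2: 13.43% × 2000 = 268.6 lb
  Li2O: 1.482% × 2000 = 29.64 lb
  SiO2: 68.24% × 2000 = 1365 lb
  ZnO: 8.612% × 2000 = 172.2 lb
  Al2O3: 3.536% × 2000 = 70.72 lb
  SrO: 4.709% × 2000 = 94.18 lb
Per-oxide balance check applying the batch weights above, for the quoted basis mass (delivered sums recover each target once rounding is allowed for):
  TiO2: 271.4·0.9898 = 268.6 lb (target 268.6 lb)
  Li2O: 74.60·0.3973 = 29.64 lb (target 29.64 lb)
  SiO2: 1372·0.9949 = 1365 lb (target 1365 lb)
  ZnO: 172.6·0.9980 = 172.3 lb (target 172.2 lb)
  Al2O3: 1372·0.003000 + 66.87·0.9960 = 70.72 lb (target 70.72 lb)
  SrO: 135.0·0.6977 = 94.19 lb (target 94.18 lb)
Consistency of the glass mass: the batch minus its LOI: 2000 lb (per-oxide target masses sum to 2000 lb; with the basis standing at 2000 lb — gaps are rounding artifacts).
Batch total: Σ batch = 2092 lb; LOI removed, Σ of batch·LOI: 92.03 lb; glass ÷ batch gives a yield of 95.60%.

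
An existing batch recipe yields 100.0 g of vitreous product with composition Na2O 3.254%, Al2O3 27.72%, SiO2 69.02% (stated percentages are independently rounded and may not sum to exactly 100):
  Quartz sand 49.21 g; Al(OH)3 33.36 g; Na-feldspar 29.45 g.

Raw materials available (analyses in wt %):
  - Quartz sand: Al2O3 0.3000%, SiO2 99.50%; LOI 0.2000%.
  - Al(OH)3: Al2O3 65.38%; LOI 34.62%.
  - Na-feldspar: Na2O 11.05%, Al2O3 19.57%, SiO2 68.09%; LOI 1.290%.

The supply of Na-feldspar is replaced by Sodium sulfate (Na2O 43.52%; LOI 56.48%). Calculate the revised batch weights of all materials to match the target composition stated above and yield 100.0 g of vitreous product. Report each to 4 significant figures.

The working math keeps exact precision from first step to last; in-progress results are printed with 4-significant-digit rounding within the worked lines; each reported value sees exactly one rounding — all derived quantities, which include the three compositions, glass mass, LOI, yield, totals, are carried at full float precision, as written in question or answer, starting from the weights per 100.0 g of glass.
Oxide mass targets, per 100.0 g vitreous product:
  Na2O: 3.254% × 100.0 = 3.254 g
  Al2O3: 27.72% × 100.0 = 27.72 g
  SiO2: 69.02% × 100.0 = 69.02 g
Per-oxide balance check with the batch weights as given, under the basis named above (every target is met by its sum once rounding is allowed for):
  Na2O: 7.477·0.4352 = 3.254 g (target 3.254 g)
  Al2O3: 69.37·0.003000 + 42.08·0.6538 = 27.72 g (target 27.72 g)
  SiO2: 69.37·0.9950 = 69.02 g (target 69.02 g)
The glass-mass cross-check: total batch − LOI = 100.0 g (the Σ of target masses is 99.99 g; basis as stated: 100.0 g — deltas are rounding alone).
Total batch = Σ batch = 118.9 g; Σ batch·LOI gives LOI loss = 18.93 g; as yield: glass ÷ batch → 84.08%.

Revised batch per 100.0 g vitreous product:
  Quartz sand: 69.37 g
  Al(OH)3: 42.08 g
  Sodium sulfate: 7.477 g
Total batch = 118.9 g; LOI loss = 18.93 g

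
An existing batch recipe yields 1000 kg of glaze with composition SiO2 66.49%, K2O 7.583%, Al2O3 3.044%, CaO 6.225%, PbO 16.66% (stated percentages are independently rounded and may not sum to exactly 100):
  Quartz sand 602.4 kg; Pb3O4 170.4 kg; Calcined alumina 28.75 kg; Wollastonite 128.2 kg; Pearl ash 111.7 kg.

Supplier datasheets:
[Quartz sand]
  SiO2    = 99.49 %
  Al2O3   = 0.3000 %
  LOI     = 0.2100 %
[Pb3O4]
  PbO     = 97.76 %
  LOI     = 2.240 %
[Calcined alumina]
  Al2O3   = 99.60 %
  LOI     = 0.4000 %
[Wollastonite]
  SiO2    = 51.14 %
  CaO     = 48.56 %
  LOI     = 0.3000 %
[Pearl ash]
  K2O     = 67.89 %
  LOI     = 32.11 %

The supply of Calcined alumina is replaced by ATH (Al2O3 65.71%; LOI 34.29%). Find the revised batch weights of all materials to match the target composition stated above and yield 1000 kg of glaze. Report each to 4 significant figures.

Revised batch per 1000 kg glaze:
  Quartz sand: 602.4 kg
  Pb3O4: 170.4 kg
  ATH: 43.57 kg
  Wollastonite: 128.2 kg
  Pearl ash: 111.7 kg
Total batch = 1056 kg; LOI loss = 56.27 kg

In-progress results are displayed (rounded to 4 significant digits) across the worked steps — the whole derivation keeps full float precision from first step to last; each reported result takes exactly one rounding. Derived quantities are recomputed from the weighed amounts per 1000 kg of glass at full float precision (the five compositions, glass mass, ignition loss, the yield, totals), exactly as shown in either problem or answer.
Target oxide masses per 1000 kg glaze:
  SiO2: 66.49% × 1000 = 664.9 kg
  K2O: 7.583% × 1000 = 75.83 kg
  Al2O3: 3.044% × 1000 = 30.44 kg
  CaO: 6.225% × 1000 = 62.25 kg
  PbO: 16.66% × 1000 = 166.6 kg
Sums-versus-targets review from the weights as reported, against the basis in use (summed amounts equal target values within answer rounding):
  SiO2: 602.4·0.9949 + 128.2·0.5114 = 664.9 kg (target 664.9 kg)
  K2O: 111.7·0.6789 = 75.83 kg (target 75.83 kg)
  Al2O3: 602.4·0.003000 + 43.57·0.6571 = 30.44 kg (target 30.44 kg)
  CaO: 128.2·0.4856 = 62.25 kg (target 62.25 kg)
  PbO: 170.4·0.9776 = 166.6 kg (target 166.6 kg)
Glass-mass bookkeeping: the batch minus its LOI: 1000 kg (the Σ of target masses is 1000 kg; versus the stated basis of 1000 kg — differing by rounding only).
Batch grand total — Σ batch = 1056 kg; Σ batch·LOI gives LOI loss = 56.27 kg; glass ÷ batch gives a yield of 94.67%.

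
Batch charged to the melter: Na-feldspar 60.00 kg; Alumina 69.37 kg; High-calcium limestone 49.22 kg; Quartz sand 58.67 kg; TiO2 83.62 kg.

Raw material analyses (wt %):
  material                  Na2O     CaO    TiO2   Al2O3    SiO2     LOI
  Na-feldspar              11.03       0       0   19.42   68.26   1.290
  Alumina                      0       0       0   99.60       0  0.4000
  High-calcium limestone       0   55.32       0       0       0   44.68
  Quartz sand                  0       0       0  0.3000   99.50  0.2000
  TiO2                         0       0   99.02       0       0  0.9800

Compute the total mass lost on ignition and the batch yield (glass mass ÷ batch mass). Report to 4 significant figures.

All arithmetic holds exact precision through every step — values along the way are shown with 4-significant-figure rounding in the working — a single rounding produces every reported value; the derived quantities are computed in exact precision (the five compositions, glass mass, the totals, ignition loss, yield) using the weight values at 296.9 kg of glass precisely as stated by either problem or answer.
LOI of each material in turn:
  Na-feldspar: 60.00 × 0.01290 = 0.7740 kg
  Alumina: 69.37 × 0.004000 = 0.2775 kg
  High-calcium limestone: 49.22 × 0.4468 = 21.99 kg
  Quartz sand: 58.67 × 0.002000 = 0.1173 kg
  TiO2: 83.62 × 0.009800 = 0.8195 kg
Total LOI = 23.98 kg
Glass = batch − LOI = 320.9 − 23.98 = 296.9 kg

LOI loss = 23.98 kg; glass = 296.9 kg; yield = 92.53%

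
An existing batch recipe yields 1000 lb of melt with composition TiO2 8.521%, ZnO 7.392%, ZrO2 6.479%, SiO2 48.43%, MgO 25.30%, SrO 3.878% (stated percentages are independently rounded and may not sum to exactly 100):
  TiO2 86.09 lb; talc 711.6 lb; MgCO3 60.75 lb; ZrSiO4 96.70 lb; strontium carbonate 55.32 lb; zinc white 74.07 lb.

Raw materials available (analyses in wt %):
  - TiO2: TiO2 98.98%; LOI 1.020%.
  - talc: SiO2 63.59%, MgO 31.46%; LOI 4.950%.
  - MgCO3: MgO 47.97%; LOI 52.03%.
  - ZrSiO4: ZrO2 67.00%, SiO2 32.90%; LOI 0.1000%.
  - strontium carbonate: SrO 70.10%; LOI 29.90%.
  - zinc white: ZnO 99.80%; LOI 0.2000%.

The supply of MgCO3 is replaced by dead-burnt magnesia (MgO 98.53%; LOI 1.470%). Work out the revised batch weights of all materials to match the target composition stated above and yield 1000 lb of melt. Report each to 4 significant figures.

Revised batch per 1000 lb melt:
  TiO2: 86.09 lb
  talc: 711.6 lb
  dead-burnt magnesia: 29.58 lb
  ZrSiO4: 96.70 lb
  strontium carbonate: 55.32 lb
  zinc white: 74.07 lb
Total batch = 1053 lb; LOI loss = 53.32 lb

Values along the way are displayed, rounded to 4 significant digits, in the working. Full precision is held at all times — exactly one rounding is applied to every reported value. The derived quantities, including the totals, yield, the six compositions, net glass mass, LOI, are re-derived from the batch weights at 1000 lb of glass in full float precision as written in question or answer.
Oxide-by-oxide targets in 1000 lb melt:
  TiO2: 8.521% × 1000 = 85.21 lb
  ZnO: 7.392% × 1000 = 73.92 lb
  ZrO2: 6.479% × 1000 = 64.79 lb
  SiO2: 48.43% × 1000 = 484.3 lb
  MgO: 25.30% × 1000 = 253.0 lb
  SrO: 3.878% × 1000 = 38.78 lb
Per-oxide balance check from the weights as reported, per the basis as stated (sums match the target masses inside rounding margins):
  TiO2: 86.09·0.9898 = 85.21 lb (target 85.21 lb)
  ZnO: 74.07·0.9980 = 73.92 lb (target 73.92 lb)
  ZrO2: 96.70·0.6700 = 64.79 lb (target 64.79 lb)
  SiO2: 711.6·0.6359 + 96.70·0.3290 = 484.3 lb (target 484.3 lb)
  MgO: 711.6·0.3146 + 29.58·0.9853 = 253.0 lb (target 253.0 lb)
  SrO: 55.32·0.7010 = 38.78 lb (target 38.78 lb)
Glass-mass bookkeeping: Σ batch − LOI loss = 1000 lb (oxide target masses add up to 1000 lb; versus the stated basis of 1000 lb — rounding explains the deltas).
Batch grand total — Σ batch = 1053 lb; LOI loss = Σ batch·LOI = 53.32 lb; glass ÷ batch gives a yield of 94.94%.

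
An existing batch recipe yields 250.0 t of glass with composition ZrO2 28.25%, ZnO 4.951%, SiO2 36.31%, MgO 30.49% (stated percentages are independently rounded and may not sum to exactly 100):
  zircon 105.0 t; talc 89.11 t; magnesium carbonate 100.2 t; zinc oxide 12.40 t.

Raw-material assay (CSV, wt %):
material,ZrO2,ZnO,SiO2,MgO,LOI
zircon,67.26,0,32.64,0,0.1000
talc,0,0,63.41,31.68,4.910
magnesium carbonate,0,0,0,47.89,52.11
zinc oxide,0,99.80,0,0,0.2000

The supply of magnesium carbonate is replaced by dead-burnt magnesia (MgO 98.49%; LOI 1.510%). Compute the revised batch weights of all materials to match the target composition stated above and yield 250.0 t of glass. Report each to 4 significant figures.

Revised batch per 250.0 t glass:
  zircon: 105.0 t
  talc: 89.11 t
  dead-burnt magnesia: 48.73 t
  zinc oxide: 12.40 t
Total batch = 255.2 t; LOI loss = 5.241 t

All internal work runs at exact precision through every step; the intermediate values appear (rounded to four significant digits) within the worked lines — each reported number undergoes a single rounding — the derived quantities, which include yield, net glass mass, ignition loss, totals, the four compositions, are re-derived at exact precision, exactly as printed in problem or answer, from the weighed amounts at 250.0 t of glass.
Oxide mass targets, per 250.0 t glass:
  ZrO2: 28.25% × 250.0 = 70.62 t
  ZnO: 4.951% × 250.0 = 12.38 t
  SiO2: 36.31% × 250.0 = 90.78 t
  MgO: 30.49% × 250.0 = 76.22 t
Oxide-by-oxide audit using the reported weights, against the basis in use (each sum matches its target mass modulo rounding of the values):
  ZrO2: 105.0·0.6726 = 70.62 t (target 70.62 t)
  ZnO: 12.40·0.9980 = 12.38 t (target 12.38 t)
  SiO2: 105.0·0.3264 + 89.11·0.6341 = 90.78 t (target 90.78 t)
  MgO: 89.11·0.3168 + 48.73·0.9849 = 76.22 t (target 76.22 t)
Glass-mass closure: total charge less LOI = 250.0 t (the targets, summed, come to 250.0 t; basis as stated: 250.0 t — deltas are rounding alone).
Whole-batch sum: Σ batch = 255.2 t; LOI loss = Σ batch·LOI = 5.241 t; yield = glass ÷ total batch = 97.95%.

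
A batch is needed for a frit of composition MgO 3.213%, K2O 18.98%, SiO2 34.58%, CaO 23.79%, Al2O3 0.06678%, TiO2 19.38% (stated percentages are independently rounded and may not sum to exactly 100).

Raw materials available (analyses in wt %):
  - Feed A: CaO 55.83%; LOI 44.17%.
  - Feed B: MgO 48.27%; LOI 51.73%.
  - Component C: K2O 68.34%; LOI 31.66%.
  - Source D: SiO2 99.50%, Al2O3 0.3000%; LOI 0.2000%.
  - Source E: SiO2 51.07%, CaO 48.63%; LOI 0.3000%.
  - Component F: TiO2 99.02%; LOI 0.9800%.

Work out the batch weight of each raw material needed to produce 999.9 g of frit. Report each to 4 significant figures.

The whole derivation maintains exact precision at each step — rounding to 4 significant digits extends to every working value as shown — each reported result is rounded just once. All derived quantities, which include six oxide percentages, yield, ignition loss, glass mass, the totals, are computed in full float precision, exactly as printed in either problem or answer, from the weighed amounts per 999.9 g of glass.
Oxide mass targets, per 999.9 g frit:
  MgO: 3.213% × 999.9 = 32.13 g
  K2O: 18.98% × 999.9 = 189.8 g
  SiO2: 34.58% × 999.9 = 345.8 g
  CaO: 23.79% × 999.9 = 237.9 g
  Al2O3: 0.06678% × 999.9 = 0.6677 g
  TiO2: 19.38% × 999.9 = 193.8 g
Checking each oxide sum applying the batch weights above, under the basis named above (oxide sums agree with the targets modulo rounding of the values):
  MgO: 66.56·0.4827 = 32.13 g (target 32.13 g)
  K2O: 277.7·0.6834 = 189.8 g (target 189.8 g)
  SiO2: 222.6·0.9950 + 243.4·0.5107 = 345.8 g (target 345.8 g)
  CaO: 214.1·0.5583 + 243.4·0.4863 = 237.9 g (target 237.9 g)
  Al2O3: 222.6·0.003000 = 0.6678 g (target 0.6677 g)
  TiO2: 195.7·0.9902 = 193.8 g (target 193.8 g)
Auditing the glass mass value: whole batch net of LOI = 1000 g (targets for the oxides total 1000 g; versus the stated basis of 999.9 g — rounding explains the deltas).
Adding the batch up: Σ batch = 1220 g; LOI removed, Σ of batch·LOI: 220.0 g; glass ÷ batch gives a yield of 81.97%.

Batch per 999.9 g frit:
  Feed A: 214.1 g
  Feed B: 66.56 g
  Component C: 277.7 g
  Source D: 222.6 g
  Source E: 243.4 g
  Component F: 195.7 g
Total batch = 1220 g; LOI loss = 220.0 g; yield = 81.97%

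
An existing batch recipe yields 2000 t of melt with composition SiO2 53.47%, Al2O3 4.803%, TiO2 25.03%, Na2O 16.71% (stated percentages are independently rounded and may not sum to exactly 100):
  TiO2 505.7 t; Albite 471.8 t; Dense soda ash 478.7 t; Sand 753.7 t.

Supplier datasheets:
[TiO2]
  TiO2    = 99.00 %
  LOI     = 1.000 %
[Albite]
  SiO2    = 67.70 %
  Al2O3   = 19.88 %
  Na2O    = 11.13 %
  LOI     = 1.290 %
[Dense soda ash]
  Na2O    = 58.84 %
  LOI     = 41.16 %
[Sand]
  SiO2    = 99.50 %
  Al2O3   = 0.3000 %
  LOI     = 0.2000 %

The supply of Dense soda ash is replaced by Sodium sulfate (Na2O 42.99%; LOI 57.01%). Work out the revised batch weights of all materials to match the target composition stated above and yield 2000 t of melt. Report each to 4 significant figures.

Each numeric step carries full precision all the way through — the intermediate values appear rounded to 4 significant digits at each printed step — every reported value takes exactly one rounding; all derived quantities (totals, glass mass, the four compositions, the yield, ignition loss) are rebuilt starting from the weights for 2000 t of glass in full float precision, exactly as shown in problem or answer.
Oxide-by-oxide targets in 2000 t melt:
  SiO2: 53.47% × 2000 = 1069 t
  Al2O3: 4.803% × 2000 = 96.06 t
  TiO2: 25.03% × 2000 = 500.6 t
  Na2O: 16.71% × 2000 = 334.2 t
A balance pass over the oxides, working from each reported weight, against the basis in use (each sum matches its target mass up to rounding of the answer):
  SiO2: 471.8·0.6770 + 753.7·0.9950 = 1069 t (target 1069 t)
  Al2O3: 471.8·0.1988 + 753.7·0.003000 = 96.05 t (target 96.06 t)
  TiO2: 505.7·0.9900 = 500.6 t (target 500.6 t)
  Na2O: 471.8·0.1113 + 655.2·0.4299 = 334.2 t (target 334.2 t)
Consistency of the glass mass: Σ batch − LOI loss = 2000 t (the Σ of target masses is 2000 t; with the basis standing at 2000 t — differing by rounding only).
Adding the batch up: Σ batch = 2386 t; LOI removed, Σ of batch·LOI: 386.2 t; yield = glass ÷ total batch = 83.82%.

Revised batch per 2000 t melt:
  TiO2: 505.7 t
  Albite: 471.8 t
  Sodium sulfate: 655.2 t
  Sand: 753.7 t
Total batch = 2386 t; LOI loss = 386.2 t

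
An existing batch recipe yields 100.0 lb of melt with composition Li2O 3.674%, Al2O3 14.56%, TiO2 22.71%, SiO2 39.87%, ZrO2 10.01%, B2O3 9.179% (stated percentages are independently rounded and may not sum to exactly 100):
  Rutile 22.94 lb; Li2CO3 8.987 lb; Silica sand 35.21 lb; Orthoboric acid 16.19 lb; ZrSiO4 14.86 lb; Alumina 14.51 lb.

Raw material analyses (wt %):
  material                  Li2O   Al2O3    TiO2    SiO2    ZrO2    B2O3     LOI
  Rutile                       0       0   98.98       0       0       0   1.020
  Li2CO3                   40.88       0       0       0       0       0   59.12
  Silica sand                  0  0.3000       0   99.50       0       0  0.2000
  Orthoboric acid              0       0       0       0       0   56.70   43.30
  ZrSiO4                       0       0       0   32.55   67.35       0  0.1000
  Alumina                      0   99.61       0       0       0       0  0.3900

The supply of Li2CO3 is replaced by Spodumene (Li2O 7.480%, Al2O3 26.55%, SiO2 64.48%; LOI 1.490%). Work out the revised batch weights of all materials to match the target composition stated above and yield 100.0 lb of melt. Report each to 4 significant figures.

Revised batch per 100.0 lb melt:
  Rutile: 22.94 lb
  Spodumene: 49.12 lb
  Silica sand: 3.378 lb
  Orthoboric acid: 16.19 lb
  ZrSiO4: 14.86 lb
  Alumina: 1.515 lb
Total batch = 108.0 lb; LOI loss = 8.004 lb

All arithmetic keeps full float precision from start to finish; values along the way are displayed with 4-significant-digit rounding in the working; exactly one rounding is applied to every reported value. The derived quantities are rebuilt using the weight values for 100.0 lb of glass at full precision (net glass mass, the six compositions, totals, LOI, yield), as they appear in the problem or answer text.
Target oxide masses per 100.0 lb melt:
  Li2O: 3.674% × 100.0 = 3.674 lb
  Al2O3: 14.56% × 100.0 = 14.56 lb
  TiO2: 22.71% × 100.0 = 22.71 lb
  SiO2: 39.87% × 100.0 = 39.87 lb
  ZrO2: 10.01% × 100.0 = 10.01 lb
  B2O3: 9.179% × 100.0 = 9.179 lb
Per-oxide balance check working from each reported weight, at the basis given (each sum matches its target mass within answer rounding):
  Li2O: 49.12·0.07480 = 3.674 lb (target 3.674 lb)
  Al2O3: 49.12·0.2655 + 3.378·0.003000 + 1.515·0.9961 = 14.56 lb (target 14.56 lb)
  TiO2: 22.94·0.9898 = 22.71 lb (target 22.71 lb)
  SiO2: 49.12·0.6448 + 3.378·0.9950 + 14.86·0.3255 = 39.87 lb (target 39.87 lb)
  ZrO2: 14.86·0.6735 = 10.01 lb (target 10.01 lb)
  B2O3: 16.19·0.5670 = 9.180 lb (target 9.179 lb)
Mass balance on the glass: batch total minus LOI = 100.0 lb (the Σ of target masses is 100.0 lb; the stated basis being 100.0 lb — differing by rounding only).
Batch total: Σ batch = 108.0 lb; loss to ignition Σ batch·LOI = 8.004 lb; yield, glass over the total, = 92.59%.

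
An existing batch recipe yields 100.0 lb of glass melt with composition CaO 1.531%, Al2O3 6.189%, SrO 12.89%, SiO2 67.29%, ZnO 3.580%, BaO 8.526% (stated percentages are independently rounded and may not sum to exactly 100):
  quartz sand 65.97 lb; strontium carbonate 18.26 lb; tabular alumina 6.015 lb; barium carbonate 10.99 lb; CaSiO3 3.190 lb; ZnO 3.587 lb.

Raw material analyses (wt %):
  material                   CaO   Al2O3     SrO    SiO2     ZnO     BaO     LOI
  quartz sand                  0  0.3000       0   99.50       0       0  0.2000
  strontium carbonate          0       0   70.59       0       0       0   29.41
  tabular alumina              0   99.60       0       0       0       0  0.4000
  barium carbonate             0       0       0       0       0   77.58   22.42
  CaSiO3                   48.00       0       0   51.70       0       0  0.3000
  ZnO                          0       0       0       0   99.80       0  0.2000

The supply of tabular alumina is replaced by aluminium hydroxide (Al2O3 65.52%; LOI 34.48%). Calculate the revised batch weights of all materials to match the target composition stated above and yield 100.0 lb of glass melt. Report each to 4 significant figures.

Each numeric step runs at full precision at all times — in-progress results are printed, rounded to 4 significant digits, on the page — exactly one rounding goes into each reported value — the derived quantities (six oxide percentages, LOI, totals, net glass mass, yield) are carried from the weighed amounts on 100.0 lb of glass in exact precision, as quoted within the problem or answer text.
Oxide-by-oxide targets in 100.0 lb glass melt:
  CaO: 1.531% × 100.0 = 1.531 lb
  Al2O3: 6.189% × 100.0 = 6.189 lb
  SrO: 12.89% × 100.0 = 12.89 lb
  SiO2: 67.29% × 100.0 = 67.29 lb
  ZnO: 3.580% × 100.0 = 3.580 lb
  BaO: 8.526% × 100.0 = 8.526 lb
Balance tally, oxide-wise, per the reported batch figures, per the basis as stated (every target is met by its sum net of answer rounding effects):
  CaO: 3.190·0.4800 = 1.531 lb (target 1.531 lb)
  Al2O3: 65.97·0.003000 + 9.144·0.6552 = 6.189 lb (target 6.189 lb)
  SrO: 18.26·0.7059 = 12.89 lb (target 12.89 lb)
  SiO2: 65.97·0.9950 + 3.190·0.5170 = 67.29 lb (target 67.29 lb)
  ZnO: 3.587·0.9980 = 3.580 lb (target 3.580 lb)
  BaO: 10.99·0.7758 = 8.526 lb (target 8.526 lb)
Auditing the glass mass value: net batch after ignition = 100.0 lb (oxide target masses add up to 100.0 lb; versus the stated basis of 100.0 lb — any gap is answer rounding).
Whole-batch sum: Σ batch = 111.1 lb; LOI loss = Σ batch·LOI = 11.14 lb; as yield: glass ÷ batch → 89.98%.

Revised batch per 100.0 lb glass melt:
  quartz sand: 65.97 lb
  strontium carbonate: 18.26 lb
  aluminium hydroxide: 9.144 lb
  barium carbonate: 10.99 lb
  CaSiO3: 3.190 lb
  ZnO: 3.587 lb
Total batch = 111.1 lb; LOI loss = 11.14 lb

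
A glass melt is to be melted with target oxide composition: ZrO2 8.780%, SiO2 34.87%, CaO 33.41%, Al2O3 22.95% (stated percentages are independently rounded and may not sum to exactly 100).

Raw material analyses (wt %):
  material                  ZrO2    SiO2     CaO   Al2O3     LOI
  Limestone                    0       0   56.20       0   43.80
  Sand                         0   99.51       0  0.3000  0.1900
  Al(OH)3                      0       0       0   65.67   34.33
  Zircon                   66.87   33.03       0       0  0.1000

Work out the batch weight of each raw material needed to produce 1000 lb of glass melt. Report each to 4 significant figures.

The whole derivation holds exact precision at each step — working values are printed, with 4-significant-figure rounding, as written — a single rounding finalizes each reported figure. The derived quantities are carried in full precision (ignition loss, four oxide percentages, yield, net glass mass, totals) starting from the weights at 1000 lb of glass exactly as printed in the problem or answer text.
The oxide mass targets at 1000 lb glass melt:
  ZrO2: 8.780% × 1000 = 87.80 lb
  SiO2: 34.87% × 1000 = 348.7 lb
  CaO: 33.41% × 1000 = 334.1 lb
  Al2O3: 22.95% × 1000 = 229.5 lb
Verifying the oxide balance on the weights just shown, relative to the basis at hand (summed amounts equal target values once rounding is allowed for):
  ZrO2: 131.3·0.6687 = 87.80 lb (target 87.80 lb)
  SiO2: 306.8·0.9951 + 131.3·0.3303 = 348.7 lb (target 348.7 lb)
  CaO: 594.5·0.5620 = 334.1 lb (target 334.1 lb)
  Al2O3: 306.8·0.003000 + 348.1·0.6567 = 229.5 lb (target 229.5 lb)
Consistency of the glass mass: total charge less LOI = 1000 lb (summing oxide targets gives 1000 lb; versus the stated basis of 1000 lb — deltas are rounding alone).
Total batch = Σ batch = 1381 lb; Σ batch·LOI gives LOI loss = 380.6 lb; the yield ratio, glass ÷ batch: 72.43%.

Batch per 1000 lb glass melt:
  Limestone: 594.5 lb
  Sand: 306.8 lb
  Al(OH)3: 348.1 lb
  Zircon: 131.3 lb
Total batch = 1381 lb; LOI loss = 380.6 lb; yield = 72.43%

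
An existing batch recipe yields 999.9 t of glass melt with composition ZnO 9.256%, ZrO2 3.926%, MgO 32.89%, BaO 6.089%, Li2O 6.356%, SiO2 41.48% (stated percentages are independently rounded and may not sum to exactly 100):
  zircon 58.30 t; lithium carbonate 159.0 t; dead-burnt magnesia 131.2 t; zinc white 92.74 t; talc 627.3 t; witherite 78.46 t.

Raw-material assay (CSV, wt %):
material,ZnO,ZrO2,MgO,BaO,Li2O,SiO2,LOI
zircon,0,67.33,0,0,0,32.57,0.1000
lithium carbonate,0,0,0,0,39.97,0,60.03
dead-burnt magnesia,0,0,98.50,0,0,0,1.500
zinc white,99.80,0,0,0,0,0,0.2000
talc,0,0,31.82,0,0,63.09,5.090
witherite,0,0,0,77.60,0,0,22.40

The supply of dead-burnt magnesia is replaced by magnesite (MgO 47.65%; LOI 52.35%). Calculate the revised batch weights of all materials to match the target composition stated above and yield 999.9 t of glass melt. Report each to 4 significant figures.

Revised batch per 999.9 t glass melt:
  zircon: 58.30 t
  lithium carbonate: 159.0 t
  magnesite: 271.3 t
  zinc white: 92.74 t
  talc: 627.3 t
  witherite: 78.46 t
Total batch = 1287 t; LOI loss = 287.2 t

The intermediate values are printed, rounded to four significant digits, as written — full float precision is held through every step — every reported value undergoes a single rounding; the derived quantities are re-derived at full precision (LOI, yield, glass mass, the six compositions, totals) from the weighed amounts on 999.9 t of glass as given in either problem or answer.
The oxide mass targets at 999.9 t glass melt:
  ZnO: 9.256% × 999.9 = 92.55 t
  ZrO2: 3.926% × 999.9 = 39.26 t
  MgO: 32.89% × 999.9 = 328.9 t
  BaO: 6.089% × 999.9 = 60.88 t
  Li2O: 6.356% × 999.9 = 63.55 t
  SiO2: 41.48% × 999.9 = 414.8 t
Mass-balance tally per oxide on the weights just shown, on the stated basis (target by target, the sums agree once rounding is allowed for):
  ZnO: 92.74·0.9980 = 92.55 t (target 92.55 t)
  ZrO2: 58.30·0.6733 = 39.25 t (target 39.26 t)
  MgO: 271.3·0.4765 + 627.3·0.3182 = 328.9 t (target 328.9 t)
  BaO: 78.46·0.7760 = 60.88 t (target 60.88 t)
  Li2O: 159.0·0.3997 = 63.55 t (target 63.55 t)
  SiO2: 58.30·0.3257 + 627.3·0.6309 = 414.8 t (target 414.8 t)
Glass-mass bookkeeping: total batch − LOI = 999.9 t (the Σ of target masses is 999.9 t; stated basis 999.9 t — gaps are rounding artifacts).
Adding the batch up: Σ batch = 1287 t; Σ batch·LOI gives LOI loss = 287.2 t; as yield: glass ÷ batch → 77.68%.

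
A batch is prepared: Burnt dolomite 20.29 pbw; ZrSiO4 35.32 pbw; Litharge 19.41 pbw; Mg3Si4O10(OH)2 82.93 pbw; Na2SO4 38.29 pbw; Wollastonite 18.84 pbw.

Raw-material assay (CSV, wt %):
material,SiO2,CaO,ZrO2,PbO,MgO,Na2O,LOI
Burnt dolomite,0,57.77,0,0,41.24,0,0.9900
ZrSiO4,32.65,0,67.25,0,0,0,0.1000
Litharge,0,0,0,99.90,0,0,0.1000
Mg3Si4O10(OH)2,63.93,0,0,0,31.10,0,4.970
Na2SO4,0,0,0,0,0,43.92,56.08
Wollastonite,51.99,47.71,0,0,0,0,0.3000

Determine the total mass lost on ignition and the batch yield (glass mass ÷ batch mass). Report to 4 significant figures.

LOI loss = 25.91 pbw; glass = 189.2 pbw; yield = 87.95%

Values along the way appear rounded to 4 significant figures in the printout; all arithmetic carries full precision from first step to last. Each reported number takes exactly one rounding. Derived quantities are carried at exact precision (the totals, six oxide percentages, LOI, the yield, glass mass) from the batch weights per 189.2 pbw of glass, exactly as printed in either problem or answer.
Ignition loss by material:
  Burnt dolomite: 20.29 × 0.009900 = 0.2009 pbw
  ZrSiO4: 35.32 × 0.001000 = 0.03532 pbw
  Litharge: 19.41 × 0.001000 = 0.01941 pbw
  Mg3Si4O10(OH)2: 82.93 × 0.04970 = 4.122 pbw
  Na2SO4: 38.29 × 0.5608 = 21.47 pbw
  Wollastonite: 18.84 × 0.003000 = 0.05652 pbw
Total LOI = 25.91 pbw
Glass = batch − LOI = 215.1 − 25.91 = 189.2 pbw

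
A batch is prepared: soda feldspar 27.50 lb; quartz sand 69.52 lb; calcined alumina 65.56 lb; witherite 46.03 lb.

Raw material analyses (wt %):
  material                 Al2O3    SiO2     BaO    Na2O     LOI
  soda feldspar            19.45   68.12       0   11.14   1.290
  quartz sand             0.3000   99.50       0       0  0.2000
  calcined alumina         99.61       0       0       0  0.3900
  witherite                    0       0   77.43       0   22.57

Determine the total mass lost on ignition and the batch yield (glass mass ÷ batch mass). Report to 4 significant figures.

LOI loss = 11.14 lb; glass = 197.5 lb; yield = 94.66%

Mid-chain values are printed (rounded to four significant digits) in the printout. Full float precision is maintained at each step. A single rounding completes every reported figure. The derived quantities (LOI, the totals, yield, glass mass, the four compositions) are carried in exact precision from the batch weights per 197.5 lb of glass as written in problem or answer.
Each material's LOI contribution:
  soda feldspar: 27.50 × 0.01290 = 0.3548 lb
  quartz sand: 69.52 × 0.002000 = 0.1390 lb
  calcined alumina: 65.56 × 0.003900 = 0.2557 lb
  witherite: 46.03 × 0.2257 = 10.39 lb
Total LOI = 11.14 lb
Glass = batch − LOI = 208.6 − 11.14 = 197.5 lb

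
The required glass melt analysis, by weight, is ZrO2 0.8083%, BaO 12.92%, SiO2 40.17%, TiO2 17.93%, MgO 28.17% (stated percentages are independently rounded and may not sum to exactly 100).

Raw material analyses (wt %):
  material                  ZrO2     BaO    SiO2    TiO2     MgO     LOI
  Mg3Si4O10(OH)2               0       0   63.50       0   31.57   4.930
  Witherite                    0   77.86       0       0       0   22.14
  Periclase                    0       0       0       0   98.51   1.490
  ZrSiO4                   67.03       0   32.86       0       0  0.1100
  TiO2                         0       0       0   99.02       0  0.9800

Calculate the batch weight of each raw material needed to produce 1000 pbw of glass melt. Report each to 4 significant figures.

Batch per 1000 pbw glass melt:
  Mg3Si4O10(OH)2: 626.4 pbw
  Witherite: 165.9 pbw
  Periclase: 85.23 pbw
  ZrSiO4: 12.06 pbw
  TiO2: 181.1 pbw
Total batch = 1071 pbw; LOI loss = 70.67 pbw; yield = 93.40%

Full float precision is carried through every step. In-progress results are displayed (rounded to four significant figures) on the page; exactly one rounding goes into every reported value — the derived quantities, which include the five compositions, yield, the totals, net glass mass, ignition loss, are rebuilt at full precision, as quoted within the problem or the answer, from the weighed amounts for 1000 pbw of glass.
The oxide mass targets at 1000 pbw glass melt:
  ZrO2: 0.8083% × 1000 = 8.083 pbw
  BaO: 12.92% × 1000 = 129.2 pbw
  SiO2: 40.17% × 1000 = 401.7 pbw
  TiO2: 17.93% × 1000 = 179.3 pbw
  MgO: 28.17% × 1000 = 281.7 pbw
Verifying the oxide balance using the reported weights, against the basis in use (delivered sums recover each target net of answer rounding effects):
  ZrO2: 12.06·0.6703 = 8.084 pbw (target 8.083 pbw)
  BaO: 165.9·0.7786 = 129.2 pbw (target 129.2 pbw)
  SiO2: 626.4·0.6350 + 12.06·0.3286 = 401.7 pbw (target 401.7 pbw)
  TiO2: 181.1·0.9902 = 179.3 pbw (target 179.3 pbw)
  MgO: 626.4·0.3157 + 85.23·0.9851 = 281.7 pbw (target 281.7 pbw)
Glass mass check: whole batch net of LOI = 1000 pbw (targets for the oxides total 1000 pbw; against the stated basis, 1000 pbw — deltas are rounding alone).
Summing the batch: Σ batch = 1071 pbw; LOI loss = Σ batch·LOI = 70.67 pbw; yield: glass divided by total = 93.40%.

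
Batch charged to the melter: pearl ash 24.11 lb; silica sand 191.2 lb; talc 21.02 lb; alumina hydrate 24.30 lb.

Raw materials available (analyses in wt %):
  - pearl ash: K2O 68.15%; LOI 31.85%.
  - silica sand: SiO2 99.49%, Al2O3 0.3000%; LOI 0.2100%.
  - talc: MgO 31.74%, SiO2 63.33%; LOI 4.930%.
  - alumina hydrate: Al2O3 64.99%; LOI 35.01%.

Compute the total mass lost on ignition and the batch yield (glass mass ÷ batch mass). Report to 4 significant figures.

Working values are displayed (rounded to 4 significant figures) alongside each step; all arithmetic maintains full precision end to end. Exactly one rounding goes into every reported result; the derived quantities (ignition loss, glass mass, the four compositions, totals, the yield) are recomputed in full float precision from the batch weights for 243.0 lb of glass as given in the problem or the answer.
Material-by-material LOI:
  pearl ash: 24.11 × 0.3185 = 7.679 lb
  silica sand: 191.2 × 0.002100 = 0.4015 lb
  talc: 21.02 × 0.04930 = 1.036 lb
  alumina hydrate: 24.30 × 0.3501 = 8.507 lb
Total LOI = 17.62 lb
Glass = batch − LOI = 260.6 − 17.62 = 243.0 lb

LOI loss = 17.62 lb; glass = 243.0 lb; yield = 93.24%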